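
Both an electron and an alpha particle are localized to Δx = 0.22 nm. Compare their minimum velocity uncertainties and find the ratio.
The electron has the larger minimum velocity uncertainty, by a ratio of 7294.3.

For both particles, Δp_min = ℏ/(2Δx) = 2.397e-25 kg·m/s (same for both).

The velocity uncertainty is Δv = Δp/m:
- electron: Δv = 2.397e-25 / 9.109e-31 = 2.631e+05 m/s = 263.108 km/s
- alpha particle: Δv = 2.397e-25 / 6.645e-27 = 3.607e+01 m/s = 36.070 m/s

Ratio: 2.631e+05 / 3.607e+01 = 7294.3

The lighter particle has larger velocity uncertainty because Δv ∝ 1/m.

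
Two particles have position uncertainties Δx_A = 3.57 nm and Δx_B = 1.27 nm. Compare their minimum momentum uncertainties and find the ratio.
Particle B has the larger minimum momentum uncertainty, by a factor of 2.81.

For each particle, the minimum momentum uncertainty is Δp_min = ℏ/(2Δx):

Particle A: Δp_A = ℏ/(2×3.570e-09 m) = 1.477e-26 kg·m/s
Particle B: Δp_B = ℏ/(2×1.270e-09 m) = 4.152e-26 kg·m/s

Ratio: Δp_B/Δp_A = 2.81

Since Δp_min ∝ 1/Δx, the particle with smaller position uncertainty (B) has larger momentum uncertainty.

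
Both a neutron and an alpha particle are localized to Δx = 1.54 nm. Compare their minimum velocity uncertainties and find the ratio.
The neutron has the larger minimum velocity uncertainty, by a ratio of 4.0.

For both particles, Δp_min = ℏ/(2Δx) = 3.424e-26 kg·m/s (same for both).

The velocity uncertainty is Δv = Δp/m:
- neutron: Δv = 3.424e-26 / 1.675e-27 = 2.044e+01 m/s = 20.442 m/s
- alpha particle: Δv = 3.424e-26 / 6.645e-27 = 5.153e+00 m/s = 5.153 m/s

Ratio: 2.044e+01 / 5.153e+00 = 4.0

The lighter particle has larger velocity uncertainty because Δv ∝ 1/m.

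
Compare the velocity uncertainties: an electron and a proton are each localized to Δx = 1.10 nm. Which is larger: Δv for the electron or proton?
The electron has the larger minimum velocity uncertainty, by a ratio of 1836.2.

For both particles, Δp_min = ℏ/(2Δx) = 4.794e-26 kg·m/s (same for both).

The velocity uncertainty is Δv = Δp/m:
- electron: Δv = 4.794e-26 / 9.109e-31 = 5.262e+04 m/s = 52.622 km/s
- proton: Δv = 4.794e-26 / 1.673e-27 = 2.866e+01 m/s = 28.659 m/s

Ratio: 5.262e+04 / 2.866e+01 = 1836.2

The lighter particle has larger velocity uncertainty because Δv ∝ 1/m.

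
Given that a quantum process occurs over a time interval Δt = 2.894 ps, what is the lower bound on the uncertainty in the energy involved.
113.720 μeV

Using the energy-time uncertainty principle:
ΔEΔt ≥ ℏ/2

The minimum uncertainty in energy is:
ΔE_min = ℏ/(2Δt)
ΔE_min = (1.055e-34 J·s) / (2 × 2.894e-12 s)
ΔE_min = 1.822e-23 J = 113.720 μeV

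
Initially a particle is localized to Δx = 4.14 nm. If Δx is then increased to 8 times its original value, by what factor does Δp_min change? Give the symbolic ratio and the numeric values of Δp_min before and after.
Original Δp_min = 1.274 × 10^-26 kg·m/s; new Δp'_min = 1.592 × 10^-27 kg·m/s; ratio Δp'_min/Δp_min = 1/8.

From the uncertainty principle ΔxΔp ≥ ℏ/2, the minimum momentum uncertainty is Δp_min = ℏ/(2Δx).

Original (Δx = 4.14 nm = 4.140e-09 m):
Δp_min = (1.055e-34 J·s)/(2 × 4.140e-09 m) = 1.274e-26 kg·m/s

When Δx → 8Δx:
Δp'_min = ℏ/(2 × 8Δx) = (1/8) × ℏ/(2Δx) = (1/8) × Δp_min
Δp'_min = 1/8 × 1.274e-26 kg·m/s = 1.592e-27 kg·m/s

Since Δp_min ∝ 1/Δx, when Δx is increased to 8 times its original value, Δp_min decreases to 1/8 of its original value.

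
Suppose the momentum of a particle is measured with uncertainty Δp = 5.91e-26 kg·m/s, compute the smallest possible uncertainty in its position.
892.193 pm

Using the Heisenberg uncertainty principle:
ΔxΔp ≥ ℏ/2

The minimum uncertainty in position is:
Δx_min = ℏ/(2Δp)
Δx_min = (1.055e-34 J·s) / (2 × 5.910e-26 kg·m/s)
Δx_min = 8.922e-10 m = 892.193 pm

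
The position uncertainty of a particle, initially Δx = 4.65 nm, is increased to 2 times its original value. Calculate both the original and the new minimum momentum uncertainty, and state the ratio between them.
Original Δp_min = 1.134 × 10^-26 kg·m/s; new Δp'_min = 5.670 × 10^-27 kg·m/s; ratio Δp'_min/Δp_min = 1/2.

From the uncertainty principle ΔxΔp ≥ ℏ/2, the minimum momentum uncertainty is Δp_min = ℏ/(2Δx).

Original (Δx = 4.65 nm = 4.650e-09 m):
Δp_min = (1.055e-34 J·s)/(2 × 4.650e-09 m) = 1.134e-26 kg·m/s

When Δx → 2Δx:
Δp'_min = ℏ/(2 × 2Δx) = (1/2) × ℏ/(2Δx) = (1/2) × Δp_min
Δp'_min = 1/2 × 1.134e-26 kg·m/s = 5.670e-27 kg·m/s

Since Δp_min ∝ 1/Δx, when Δx is increased to 2 times its original value, Δp_min decreases to 1/2 of its original value.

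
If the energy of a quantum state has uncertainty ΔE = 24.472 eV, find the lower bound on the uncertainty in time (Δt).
13.448 as

Using the energy-time uncertainty principle:
ΔEΔt ≥ ℏ/2

The minimum uncertainty in time is:
Δt_min = ℏ/(2ΔE)
Δt_min = (1.055e-34 J·s) / (2 × 3.921e-18 J)
Δt_min = 1.345e-17 s = 13.448 as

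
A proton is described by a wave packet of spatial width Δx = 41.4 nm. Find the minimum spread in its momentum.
1.274 × 10^-27 kg·m/s

For a wave packet, the spatial width Δx and momentum spread Δp are related by the uncertainty principle:
ΔxΔp ≥ ℏ/2

The minimum momentum spread is:
Δp_min = ℏ/(2Δx)
Δp_min = (1.055e-34 J·s) / (2 × 4.140e-08 m)
Δp_min = 1.274e-27 kg·m/s

A wave packet cannot have both a well-defined position and well-defined momentum.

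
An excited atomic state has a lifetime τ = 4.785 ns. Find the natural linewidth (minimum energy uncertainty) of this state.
68.779 neV

Using the energy-time uncertainty principle:
ΔEΔt ≥ ℏ/2

The lifetime τ represents the time uncertainty Δt.
The natural linewidth (minimum energy uncertainty) is:

ΔE = ℏ/(2τ)
ΔE = (1.055e-34 J·s) / (2 × 4.785e-09 s)
ΔE = 1.102e-26 J = 68.779 neV

This natural linewidth limits the precision of spectroscopic measurements.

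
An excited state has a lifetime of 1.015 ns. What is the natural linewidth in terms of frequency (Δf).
78.401 MHz

Using the energy-time uncertainty principle and E = hf:
ΔEΔt ≥ ℏ/2
hΔf·Δt ≥ ℏ/2

The minimum frequency uncertainty is:
Δf = ℏ/(2hτ) = 1/(4πτ)
Δf = 1/(4π × 1.015e-09 s)
Δf = 7.840e+07 Hz = 78.401 MHz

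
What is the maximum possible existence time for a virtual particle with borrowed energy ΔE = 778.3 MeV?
4.229 × 10^-25 s

Using the energy-time uncertainty principle:
ΔEΔt ≥ ℏ/2

For a virtual particle borrowing energy ΔE, the maximum lifetime is:
Δt_max = ℏ/(2ΔE)

Converting energy:
ΔE = 778.3 MeV = 1.247e-10 J

Δt_max = (1.055e-34 J·s) / (2 × 1.247e-10 J)
Δt_max = 4.229e-25 s = 4.229 × 10^-25 s

Virtual particles with higher borrowed energy exist for shorter times.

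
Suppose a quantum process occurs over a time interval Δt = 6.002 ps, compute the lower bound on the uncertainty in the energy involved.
54.833 μeV

Using the energy-time uncertainty principle:
ΔEΔt ≥ ℏ/2

The minimum uncertainty in energy is:
ΔE_min = ℏ/(2Δt)
ΔE_min = (1.055e-34 J·s) / (2 × 6.002e-12 s)
ΔE_min = 8.785e-24 J = 54.833 μeV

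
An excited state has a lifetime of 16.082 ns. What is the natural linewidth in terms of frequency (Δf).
4.948 MHz

Using the energy-time uncertainty principle and E = hf:
ΔEΔt ≥ ℏ/2
hΔf·Δt ≥ ℏ/2

The minimum frequency uncertainty is:
Δf = ℏ/(2hτ) = 1/(4πτ)
Δf = 1/(4π × 1.608e-08 s)
Δf = 4.948e+06 Hz = 4.948 MHz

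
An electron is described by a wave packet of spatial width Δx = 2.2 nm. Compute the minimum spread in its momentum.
2.397 × 10^-26 kg·m/s

For a wave packet, the spatial width Δx and momentum spread Δp are related by the uncertainty principle:
ΔxΔp ≥ ℏ/2

The minimum momentum spread is:
Δp_min = ℏ/(2Δx)
Δp_min = (1.055e-34 J·s) / (2 × 2.200e-09 m)
Δp_min = 2.397e-26 kg·m/s

A wave packet cannot have both a well-defined position and well-defined momentum.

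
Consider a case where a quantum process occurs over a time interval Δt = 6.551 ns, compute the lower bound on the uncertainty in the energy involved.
50.238 neV

Using the energy-time uncertainty principle:
ΔEΔt ≥ ℏ/2

The minimum uncertainty in energy is:
ΔE_min = ℏ/(2Δt)
ΔE_min = (1.055e-34 J·s) / (2 × 6.551e-09 s)
ΔE_min = 8.049e-27 J = 50.238 neV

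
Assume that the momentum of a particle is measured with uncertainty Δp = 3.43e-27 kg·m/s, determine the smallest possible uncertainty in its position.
15.373 nm

Using the Heisenberg uncertainty principle:
ΔxΔp ≥ ℏ/2

The minimum uncertainty in position is:
Δx_min = ℏ/(2Δp)
Δx_min = (1.055e-34 J·s) / (2 × 3.430e-27 kg·m/s)
Δx_min = 1.537e-08 m = 15.373 nm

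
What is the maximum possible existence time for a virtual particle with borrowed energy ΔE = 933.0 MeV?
3.527 × 10^-25 s

Using the energy-time uncertainty principle:
ΔEΔt ≥ ℏ/2

For a virtual particle borrowing energy ΔE, the maximum lifetime is:
Δt_max = ℏ/(2ΔE)

Converting energy:
ΔE = 933.0 MeV = 1.495e-10 J

Δt_max = (1.055e-34 J·s) / (2 × 1.495e-10 J)
Δt_max = 3.527e-25 s = 3.527 × 10^-25 s

Virtual particles with higher borrowed energy exist for shorter times.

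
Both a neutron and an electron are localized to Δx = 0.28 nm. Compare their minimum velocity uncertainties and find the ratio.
The electron has the larger minimum velocity uncertainty, by a ratio of 1838.7.

For both particles, Δp_min = ℏ/(2Δx) = 1.883e-25 kg·m/s (same for both).

The velocity uncertainty is Δv = Δp/m:
- neutron: Δv = 1.883e-25 / 1.675e-27 = 1.124e+02 m/s = 112.433 m/s
- electron: Δv = 1.883e-25 / 9.109e-31 = 2.067e+05 m/s = 206.728 km/s

Ratio: 2.067e+05 / 1.124e+02 = 1838.7

The lighter particle has larger velocity uncertainty because Δv ∝ 1/m.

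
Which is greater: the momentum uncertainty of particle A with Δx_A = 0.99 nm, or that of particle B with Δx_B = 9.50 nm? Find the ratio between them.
Particle A has the larger minimum momentum uncertainty, by a factor of 9.60.

For each particle, the minimum momentum uncertainty is Δp_min = ℏ/(2Δx):

Particle A: Δp_A = ℏ/(2×9.900e-10 m) = 5.326e-26 kg·m/s
Particle B: Δp_B = ℏ/(2×9.500e-09 m) = 5.550e-27 kg·m/s

Ratio: Δp_A/Δp_B = 9.60

Since Δp_min ∝ 1/Δx, the particle with smaller position uncertainty (A) has larger momentum uncertainty.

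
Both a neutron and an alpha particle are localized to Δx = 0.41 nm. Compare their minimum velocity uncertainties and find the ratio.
The neutron has the larger minimum velocity uncertainty, by a ratio of 4.0.

For both particles, Δp_min = ℏ/(2Δx) = 1.286e-25 kg·m/s (same for both).

The velocity uncertainty is Δv = Δp/m:
- neutron: Δv = 1.286e-25 / 1.675e-27 = 7.678e+01 m/s = 76.783 m/s
- alpha particle: Δv = 1.286e-25 / 6.645e-27 = 1.935e+01 m/s = 19.355 m/s

Ratio: 7.678e+01 / 1.935e+01 = 4.0

The lighter particle has larger velocity uncertainty because Δv ∝ 1/m.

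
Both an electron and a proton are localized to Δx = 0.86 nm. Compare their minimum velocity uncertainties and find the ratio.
The electron has the larger minimum velocity uncertainty, by a ratio of 1836.2.

For both particles, Δp_min = ℏ/(2Δx) = 6.131e-26 kg·m/s (same for both).

The velocity uncertainty is Δv = Δp/m:
- electron: Δv = 6.131e-26 / 9.109e-31 = 6.731e+04 m/s = 67.307 km/s
- proton: Δv = 6.131e-26 / 1.673e-27 = 3.666e+01 m/s = 36.656 m/s

Ratio: 6.731e+04 / 3.666e+01 = 1836.2

The lighter particle has larger velocity uncertainty because Δv ∝ 1/m.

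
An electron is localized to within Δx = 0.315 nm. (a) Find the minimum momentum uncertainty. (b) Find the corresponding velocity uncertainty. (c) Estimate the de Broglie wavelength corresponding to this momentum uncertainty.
(a) Δp_min = 1.674 × 10^-25 kg·m/s
(b) Δv_min = 183.758 km/s
(c) λ_dB = 3.958 nm

Step-by-step:

(a) From the uncertainty principle:
Δp_min = ℏ/(2Δx) = (1.055e-34 J·s)/(2 × 3.150e-10 m) = 1.674e-25 kg·m/s

(b) The velocity uncertainty:
Δv = Δp/m = (1.674e-25 kg·m/s)/(9.109e-31 kg) = 1.838e+05 m/s = 183.758 km/s

(c) The de Broglie wavelength for this momentum:
λ = h/p = (6.626e-34 J·s)/(1.674e-25 kg·m/s) = 3.958e-09 m = 3.958 nm

Note: The de Broglie wavelength is comparable to the localization size, as expected from wave-particle duality.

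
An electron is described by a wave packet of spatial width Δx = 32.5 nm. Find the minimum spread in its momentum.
1.622 × 10^-27 kg·m/s

For a wave packet, the spatial width Δx and momentum spread Δp are related by the uncertainty principle:
ΔxΔp ≥ ℏ/2

The minimum momentum spread is:
Δp_min = ℏ/(2Δx)
Δp_min = (1.055e-34 J·s) / (2 × 3.250e-08 m)
Δp_min = 1.622e-27 kg·m/s

A wave packet cannot have both a well-defined position and well-defined momentum.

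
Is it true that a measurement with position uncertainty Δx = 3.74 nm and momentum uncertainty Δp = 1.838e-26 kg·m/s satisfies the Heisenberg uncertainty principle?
Yes, it satisfies the uncertainty principle.

Calculate the product ΔxΔp:
ΔxΔp = (3.740e-09 m) × (1.838e-26 kg·m/s)
ΔxΔp = 6.874e-35 J·s

Compare to the minimum allowed value ℏ/2:
ℏ/2 = 5.273e-35 J·s

Since ΔxΔp = 6.874e-35 J·s ≥ 5.273e-35 J·s = ℏ/2,
the measurement satisfies the uncertainty principle.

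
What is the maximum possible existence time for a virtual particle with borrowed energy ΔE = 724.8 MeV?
4.541 × 10^-25 s

Using the energy-time uncertainty principle:
ΔEΔt ≥ ℏ/2

For a virtual particle borrowing energy ΔE, the maximum lifetime is:
Δt_max = ℏ/(2ΔE)

Converting energy:
ΔE = 724.8 MeV = 1.161e-10 J

Δt_max = (1.055e-34 J·s) / (2 × 1.161e-10 J)
Δt_max = 4.541e-25 s = 4.541 × 10^-25 s

Virtual particles with higher borrowed energy exist for shorter times.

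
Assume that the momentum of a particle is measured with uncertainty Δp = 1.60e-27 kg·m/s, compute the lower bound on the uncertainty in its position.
32.955 nm

Using the Heisenberg uncertainty principle:
ΔxΔp ≥ ℏ/2

The minimum uncertainty in position is:
Δx_min = ℏ/(2Δp)
Δx_min = (1.055e-34 J·s) / (2 × 1.600e-27 kg·m/s)
Δx_min = 3.296e-08 m = 32.955 nm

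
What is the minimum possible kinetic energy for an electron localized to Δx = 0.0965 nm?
1.023 eV

Localizing a particle requires giving it sufficient momentum uncertainty:

1. From uncertainty principle: Δp ≥ ℏ/(2Δx)
   Δp_min = (1.055e-34 J·s) / (2 × 9.650e-11 m)
   Δp_min = 5.464e-25 kg·m/s

2. This momentum uncertainty corresponds to kinetic energy:
   KE ≈ (Δp)²/(2m) = (5.464e-25)²/(2 × 9.109e-31 kg)
   KE = 1.639e-19 J = 1.023 eV

Tighter localization requires more energy.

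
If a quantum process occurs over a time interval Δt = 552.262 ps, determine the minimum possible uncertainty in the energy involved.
595.924 neV

Using the energy-time uncertainty principle:
ΔEΔt ≥ ℏ/2

The minimum uncertainty in energy is:
ΔE_min = ℏ/(2Δt)
ΔE_min = (1.055e-34 J·s) / (2 × 5.523e-10 s)
ΔE_min = 9.548e-26 J = 595.924 neV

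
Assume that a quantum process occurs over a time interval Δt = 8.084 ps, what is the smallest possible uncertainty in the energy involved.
40.711 μeV

Using the energy-time uncertainty principle:
ΔEΔt ≥ ℏ/2

The minimum uncertainty in energy is:
ΔE_min = ℏ/(2Δt)
ΔE_min = (1.055e-34 J·s) / (2 × 8.084e-12 s)
ΔE_min = 6.523e-24 J = 40.711 μeV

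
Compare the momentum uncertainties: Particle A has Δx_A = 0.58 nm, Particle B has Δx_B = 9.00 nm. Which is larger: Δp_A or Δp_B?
Particle A has the larger minimum momentum uncertainty, by a factor of 15.52.

For each particle, the minimum momentum uncertainty is Δp_min = ℏ/(2Δx):

Particle A: Δp_A = ℏ/(2×5.800e-10 m) = 9.091e-26 kg·m/s
Particle B: Δp_B = ℏ/(2×9.000e-09 m) = 5.859e-27 kg·m/s

Ratio: Δp_A/Δp_B = 15.52

Since Δp_min ∝ 1/Δx, the particle with smaller position uncertainty (A) has larger momentum uncertainty.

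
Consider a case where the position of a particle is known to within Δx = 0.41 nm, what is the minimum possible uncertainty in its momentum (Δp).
1.286 × 10^-25 kg·m/s

Using the Heisenberg uncertainty principle:
ΔxΔp ≥ ℏ/2

The minimum uncertainty in momentum is:
Δp_min = ℏ/(2Δx)
Δp_min = (1.055e-34 J·s) / (2 × 4.100e-10 m)
Δp_min = 1.286e-25 kg·m/s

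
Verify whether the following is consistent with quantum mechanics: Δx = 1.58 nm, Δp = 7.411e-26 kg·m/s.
Yes, it satisfies the uncertainty principle.

Calculate the product ΔxΔp:
ΔxΔp = (1.580e-09 m) × (7.411e-26 kg·m/s)
ΔxΔp = 1.171e-34 J·s

Compare to the minimum allowed value ℏ/2:
ℏ/2 = 5.273e-35 J·s

Since ΔxΔp = 1.171e-34 J·s ≥ 5.273e-35 J·s = ℏ/2,
the measurement satisfies the uncertainty principle.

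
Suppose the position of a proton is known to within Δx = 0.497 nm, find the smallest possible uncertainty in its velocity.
63.430 m/s

Using the Heisenberg uncertainty principle and Δp = mΔv:
ΔxΔp ≥ ℏ/2
Δx(mΔv) ≥ ℏ/2

The minimum uncertainty in velocity is:
Δv_min = ℏ/(2mΔx)
Δv_min = (1.055e-34 J·s) / (2 × 1.673e-27 kg × 4.970e-10 m)
Δv_min = 6.343e+01 m/s = 63.430 m/s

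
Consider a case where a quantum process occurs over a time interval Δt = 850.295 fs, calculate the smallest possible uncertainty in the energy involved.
387.049 μeV

Using the energy-time uncertainty principle:
ΔEΔt ≥ ℏ/2

The minimum uncertainty in energy is:
ΔE_min = ℏ/(2Δt)
ΔE_min = (1.055e-34 J·s) / (2 × 8.503e-13 s)
ΔE_min = 6.201e-23 J = 387.049 μeV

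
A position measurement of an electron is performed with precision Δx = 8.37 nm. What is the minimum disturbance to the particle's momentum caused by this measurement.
6.300 × 10^-27 kg·m/s

The uncertainty principle implies that measuring position disturbs momentum:
ΔxΔp ≥ ℏ/2

When we measure position with precision Δx, we necessarily introduce a momentum uncertainty:
Δp ≥ ℏ/(2Δx)
Δp_min = (1.055e-34 J·s) / (2 × 8.370e-09 m)
Δp_min = 6.300e-27 kg·m/s

The more precisely we measure position, the greater the momentum disturbance.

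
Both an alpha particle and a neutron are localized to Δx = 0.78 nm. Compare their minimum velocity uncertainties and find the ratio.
The neutron has the larger minimum velocity uncertainty, by a ratio of 4.0.

For both particles, Δp_min = ℏ/(2Δx) = 6.760e-26 kg·m/s (same for both).

The velocity uncertainty is Δv = Δp/m:
- alpha particle: Δv = 6.760e-26 / 6.645e-27 = 1.017e+01 m/s = 10.174 m/s
- neutron: Δv = 6.760e-26 / 1.675e-27 = 4.036e+01 m/s = 40.360 m/s

Ratio: 4.036e+01 / 1.017e+01 = 4.0

The lighter particle has larger velocity uncertainty because Δv ∝ 1/m.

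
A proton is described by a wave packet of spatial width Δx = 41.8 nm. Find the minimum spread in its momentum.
1.261 × 10^-27 kg·m/s

For a wave packet, the spatial width Δx and momentum spread Δp are related by the uncertainty principle:
ΔxΔp ≥ ℏ/2

The minimum momentum spread is:
Δp_min = ℏ/(2Δx)
Δp_min = (1.055e-34 J·s) / (2 × 4.180e-08 m)
Δp_min = 1.261e-27 kg·m/s

A wave packet cannot have both a well-defined position and well-defined momentum.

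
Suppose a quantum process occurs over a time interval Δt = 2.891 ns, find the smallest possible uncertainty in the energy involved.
113.838 neV

Using the energy-time uncertainty principle:
ΔEΔt ≥ ℏ/2

The minimum uncertainty in energy is:
ΔE_min = ℏ/(2Δt)
ΔE_min = (1.055e-34 J·s) / (2 × 2.891e-09 s)
ΔE_min = 1.824e-26 J = 113.838 neV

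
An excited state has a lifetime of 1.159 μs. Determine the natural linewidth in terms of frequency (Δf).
68.660 kHz

Using the energy-time uncertainty principle and E = hf:
ΔEΔt ≥ ℏ/2
hΔf·Δt ≥ ℏ/2

The minimum frequency uncertainty is:
Δf = ℏ/(2hτ) = 1/(4πτ)
Δf = 1/(4π × 1.159e-06 s)
Δf = 6.866e+04 Hz = 68.660 kHz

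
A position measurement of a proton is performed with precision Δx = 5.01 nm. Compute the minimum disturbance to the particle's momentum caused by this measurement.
1.052 × 10^-26 kg·m/s

The uncertainty principle implies that measuring position disturbs momentum:
ΔxΔp ≥ ℏ/2

When we measure position with precision Δx, we necessarily introduce a momentum uncertainty:
Δp ≥ ℏ/(2Δx)
Δp_min = (1.055e-34 J·s) / (2 × 5.010e-09 m)
Δp_min = 1.052e-26 kg·m/s

The more precisely we measure position, the greater the momentum disturbance.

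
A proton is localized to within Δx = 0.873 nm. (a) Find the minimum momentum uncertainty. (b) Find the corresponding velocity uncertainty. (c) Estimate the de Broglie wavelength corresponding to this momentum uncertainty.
(a) Δp_min = 6.040 × 10^-26 kg·m/s
(b) Δv_min = 36.111 m/s
(c) λ_dB = 10.970 nm

Step-by-step:

(a) From the uncertainty principle:
Δp_min = ℏ/(2Δx) = (1.055e-34 J·s)/(2 × 8.730e-10 m) = 6.040e-26 kg·m/s

(b) The velocity uncertainty:
Δv = Δp/m = (6.040e-26 kg·m/s)/(1.673e-27 kg) = 3.611e+01 m/s = 36.111 m/s

(c) The de Broglie wavelength for this momentum:
λ = h/p = (6.626e-34 J·s)/(6.040e-26 kg·m/s) = 1.097e-08 m = 10.970 nm

Note: The de Broglie wavelength is comparable to the localization size, as expected from wave-particle duality.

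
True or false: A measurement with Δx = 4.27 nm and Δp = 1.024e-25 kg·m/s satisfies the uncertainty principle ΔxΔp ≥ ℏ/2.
Yes, it satisfies the uncertainty principle.

Calculate the product ΔxΔp:
ΔxΔp = (4.270e-09 m) × (1.024e-25 kg·m/s)
ΔxΔp = 4.372e-34 J·s

Compare to the minimum allowed value ℏ/2:
ℏ/2 = 5.273e-35 J·s

Since ΔxΔp = 4.372e-34 J·s ≥ 5.273e-35 J·s = ℏ/2,
the measurement satisfies the uncertainty principle.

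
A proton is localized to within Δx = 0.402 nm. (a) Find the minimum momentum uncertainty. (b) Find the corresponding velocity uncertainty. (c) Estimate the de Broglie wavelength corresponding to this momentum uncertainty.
(a) Δp_min = 1.312 × 10^-25 kg·m/s
(b) Δv_min = 78.419 m/s
(c) λ_dB = 5.052 nm

Step-by-step:

(a) From the uncertainty principle:
Δp_min = ℏ/(2Δx) = (1.055e-34 J·s)/(2 × 4.020e-10 m) = 1.312e-25 kg·m/s

(b) The velocity uncertainty:
Δv = Δp/m = (1.312e-25 kg·m/s)/(1.673e-27 kg) = 7.842e+01 m/s = 78.419 m/s

(c) The de Broglie wavelength for this momentum:
λ = h/p = (6.626e-34 J·s)/(1.312e-25 kg·m/s) = 5.052e-09 m = 5.052 nm

Note: The de Broglie wavelength is comparable to the localization size, as expected from wave-particle duality.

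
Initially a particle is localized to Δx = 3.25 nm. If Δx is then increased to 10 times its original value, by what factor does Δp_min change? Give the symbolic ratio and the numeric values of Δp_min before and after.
Original Δp_min = 1.622 × 10^-26 kg·m/s; new Δp'_min = 1.622 × 10^-27 kg·m/s; ratio Δp'_min/Δp_min = 1/10.

From the uncertainty principle ΔxΔp ≥ ℏ/2, the minimum momentum uncertainty is Δp_min = ℏ/(2Δx).

Original (Δx = 3.25 nm = 3.250e-09 m):
Δp_min = (1.055e-34 J·s)/(2 × 3.250e-09 m) = 1.622e-26 kg·m/s

When Δx → 10Δx:
Δp'_min = ℏ/(2 × 10Δx) = (1/10) × ℏ/(2Δx) = (1/10) × Δp_min
Δp'_min = 1/10 × 1.622e-26 kg·m/s = 1.622e-27 kg·m/s

Since Δp_min ∝ 1/Δx, when Δx is increased to 10 times its original value, Δp_min decreases to 1/10 of its original value.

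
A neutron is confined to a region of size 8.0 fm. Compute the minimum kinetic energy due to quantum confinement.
80.942 keV

Using the uncertainty principle:

1. Position uncertainty: Δx ≈ 8.000e-15 m
2. Minimum momentum uncertainty: Δp = ℏ/(2Δx) = 6.591e-21 kg·m/s
3. Minimum kinetic energy:
   KE = (Δp)²/(2m) = (6.591e-21)²/(2 × 1.675e-27 kg)
   KE = 1.297e-14 J = 80.942 keV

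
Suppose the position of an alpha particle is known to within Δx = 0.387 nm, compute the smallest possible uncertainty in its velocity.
20.505 m/s

Using the Heisenberg uncertainty principle and Δp = mΔv:
ΔxΔp ≥ ℏ/2
Δx(mΔv) ≥ ℏ/2

The minimum uncertainty in velocity is:
Δv_min = ℏ/(2mΔx)
Δv_min = (1.055e-34 J·s) / (2 × 6.645e-27 kg × 3.870e-10 m)
Δv_min = 2.051e+01 m/s = 20.505 m/s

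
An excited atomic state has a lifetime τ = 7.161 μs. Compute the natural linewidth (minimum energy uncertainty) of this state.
45.958 peV

Using the energy-time uncertainty principle:
ΔEΔt ≥ ℏ/2

The lifetime τ represents the time uncertainty Δt.
The natural linewidth (minimum energy uncertainty) is:

ΔE = ℏ/(2τ)
ΔE = (1.055e-34 J·s) / (2 × 7.161e-06 s)
ΔE = 7.363e-30 J = 45.958 peV

This natural linewidth limits the precision of spectroscopic measurements.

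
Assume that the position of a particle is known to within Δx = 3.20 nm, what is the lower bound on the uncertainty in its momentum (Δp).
1.648 × 10^-26 kg·m/s

Using the Heisenberg uncertainty principle:
ΔxΔp ≥ ℏ/2

The minimum uncertainty in momentum is:
Δp_min = ℏ/(2Δx)
Δp_min = (1.055e-34 J·s) / (2 × 3.200e-09 m)
Δp_min = 1.648e-26 kg·m/s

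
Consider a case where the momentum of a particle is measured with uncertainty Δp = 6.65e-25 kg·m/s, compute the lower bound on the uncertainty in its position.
79.291 pm

Using the Heisenberg uncertainty principle:
ΔxΔp ≥ ℏ/2

The minimum uncertainty in position is:
Δx_min = ℏ/(2Δp)
Δx_min = (1.055e-34 J·s) / (2 × 6.650e-25 kg·m/s)
Δx_min = 7.929e-11 m = 79.291 pm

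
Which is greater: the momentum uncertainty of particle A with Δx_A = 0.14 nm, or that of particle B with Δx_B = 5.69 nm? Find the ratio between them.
Particle A has the larger minimum momentum uncertainty, by a factor of 40.64.

For each particle, the minimum momentum uncertainty is Δp_min = ℏ/(2Δx):

Particle A: Δp_A = ℏ/(2×1.400e-10 m) = 3.766e-25 kg·m/s
Particle B: Δp_B = ℏ/(2×5.690e-09 m) = 9.267e-27 kg·m/s

Ratio: Δp_A/Δp_B = 40.64

Since Δp_min ∝ 1/Δx, the particle with smaller position uncertainty (A) has larger momentum uncertainty.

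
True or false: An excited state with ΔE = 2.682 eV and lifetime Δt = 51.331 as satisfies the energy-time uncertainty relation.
No, it violates the uncertainty relation.

Calculate the product ΔEΔt:
ΔE = 2.682 eV = 4.297e-19 J
ΔEΔt = (4.297e-19 J) × (5.133e-17 s)
ΔEΔt = 2.206e-35 J·s

Compare to the minimum allowed value ℏ/2:
ℏ/2 = 5.273e-35 J·s

Since ΔEΔt = 2.206e-35 J·s < 5.273e-35 J·s = ℏ/2,
this violates the uncertainty relation.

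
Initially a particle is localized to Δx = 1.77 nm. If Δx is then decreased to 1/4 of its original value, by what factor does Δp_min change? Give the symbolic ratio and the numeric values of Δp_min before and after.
Original Δp_min = 2.979 × 10^-26 kg·m/s; new Δp'_min = 1.192 × 10^-25 kg·m/s; ratio Δp'_min/Δp_min = 4.

From the uncertainty principle ΔxΔp ≥ ℏ/2, the minimum momentum uncertainty is Δp_min = ℏ/(2Δx).

Original (Δx = 1.77 nm = 1.770e-09 m):
Δp_min = (1.055e-34 J·s)/(2 × 1.770e-09 m) = 2.979e-26 kg·m/s

When Δx → (1/4)Δx:
Δp'_min = ℏ/(2 × (1/4)Δx) = 4 × ℏ/(2Δx) = 4 × Δp_min
Δp'_min = 4 × 2.979e-26 kg·m/s = 1.192e-25 kg·m/s

Since Δp_min ∝ 1/Δx, when Δx is decreased to 1/4 of its original value, Δp_min increases to 4 times its original value.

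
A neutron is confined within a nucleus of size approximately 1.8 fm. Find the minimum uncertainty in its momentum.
2.929 × 10^-20 kg·m/s

Using the Heisenberg uncertainty principle:
ΔxΔp ≥ ℏ/2

With Δx ≈ L = 1.800e-15 m (the confinement size):
Δp_min = ℏ/(2Δx)
Δp_min = (1.055e-34 J·s) / (2 × 1.800e-15 m)
Δp_min = 2.929e-20 kg·m/s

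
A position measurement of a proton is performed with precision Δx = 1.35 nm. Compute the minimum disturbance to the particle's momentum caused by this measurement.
3.906 × 10^-26 kg·m/s

The uncertainty principle implies that measuring position disturbs momentum:
ΔxΔp ≥ ℏ/2

When we measure position with precision Δx, we necessarily introduce a momentum uncertainty:
Δp ≥ ℏ/(2Δx)
Δp_min = (1.055e-34 J·s) / (2 × 1.350e-09 m)
Δp_min = 3.906e-26 kg·m/s

The more precisely we measure position, the greater the momentum disturbance.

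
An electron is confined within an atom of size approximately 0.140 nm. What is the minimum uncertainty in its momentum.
3.766 × 10^-25 kg·m/s

Using the Heisenberg uncertainty principle:
ΔxΔp ≥ ℏ/2

With Δx ≈ L = 1.400e-10 m (the confinement size):
Δp_min = ℏ/(2Δx)
Δp_min = (1.055e-34 J·s) / (2 × 1.400e-10 m)
Δp_min = 3.766e-25 kg·m/s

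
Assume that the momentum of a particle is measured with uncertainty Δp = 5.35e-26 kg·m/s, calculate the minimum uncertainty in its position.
985.581 pm

Using the Heisenberg uncertainty principle:
ΔxΔp ≥ ℏ/2

The minimum uncertainty in position is:
Δx_min = ℏ/(2Δp)
Δx_min = (1.055e-34 J·s) / (2 × 5.350e-26 kg·m/s)
Δx_min = 9.856e-10 m = 985.581 pm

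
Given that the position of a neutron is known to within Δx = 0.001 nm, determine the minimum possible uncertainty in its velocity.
31.481 km/s

Using the Heisenberg uncertainty principle and Δp = mΔv:
ΔxΔp ≥ ℏ/2
Δx(mΔv) ≥ ℏ/2

The minimum uncertainty in velocity is:
Δv_min = ℏ/(2mΔx)
Δv_min = (1.055e-34 J·s) / (2 × 1.675e-27 kg × 1.000e-12 m)
Δv_min = 3.148e+04 m/s = 31.481 km/s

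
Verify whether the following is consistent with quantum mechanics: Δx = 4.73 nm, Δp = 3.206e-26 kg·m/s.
Yes, it satisfies the uncertainty principle.

Calculate the product ΔxΔp:
ΔxΔp = (4.730e-09 m) × (3.206e-26 kg·m/s)
ΔxΔp = 1.516e-34 J·s

Compare to the minimum allowed value ℏ/2:
ℏ/2 = 5.273e-35 J·s

Since ΔxΔp = 1.516e-34 J·s ≥ 5.273e-35 J·s = ℏ/2,
the measurement satisfies the uncertainty principle.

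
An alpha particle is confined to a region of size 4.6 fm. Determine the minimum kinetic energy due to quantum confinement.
61.711 keV

Using the uncertainty principle:

1. Position uncertainty: Δx ≈ 4.600e-15 m
2. Minimum momentum uncertainty: Δp = ℏ/(2Δx) = 1.146e-20 kg·m/s
3. Minimum kinetic energy:
   KE = (Δp)²/(2m) = (1.146e-20)²/(2 × 6.645e-27 kg)
   KE = 9.887e-15 J = 61.711 keV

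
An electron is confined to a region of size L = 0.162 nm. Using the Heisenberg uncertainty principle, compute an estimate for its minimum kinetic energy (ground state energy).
362.938 meV

Using the uncertainty principle to estimate ground state energy:

1. The position uncertainty is approximately the confinement size:
   Δx ≈ L = 1.620e-10 m

2. From ΔxΔp ≥ ℏ/2, the minimum momentum uncertainty is:
   Δp ≈ ℏ/(2L) = 3.255e-25 kg·m/s

3. The kinetic energy is approximately:
   KE ≈ (Δp)²/(2m) = (3.255e-25)²/(2 × 9.109e-31 kg)
   KE ≈ 5.815e-20 J = 362.938 meV

This is an order-of-magnitude estimate of the ground state energy.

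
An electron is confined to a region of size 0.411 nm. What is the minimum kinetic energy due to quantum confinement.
56.387 meV

Using the uncertainty principle:

1. Position uncertainty: Δx ≈ 4.110e-10 m
2. Minimum momentum uncertainty: Δp = ℏ/(2Δx) = 1.283e-25 kg·m/s
3. Minimum kinetic energy:
   KE = (Δp)²/(2m) = (1.283e-25)²/(2 × 9.109e-31 kg)
   KE = 9.034e-21 J = 56.387 meV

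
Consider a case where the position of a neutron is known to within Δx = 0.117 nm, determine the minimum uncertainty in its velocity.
269.069 m/s

Using the Heisenberg uncertainty principle and Δp = mΔv:
ΔxΔp ≥ ℏ/2
Δx(mΔv) ≥ ℏ/2

The minimum uncertainty in velocity is:
Δv_min = ℏ/(2mΔx)
Δv_min = (1.055e-34 J·s) / (2 × 1.675e-27 kg × 1.170e-10 m)
Δv_min = 2.691e+02 m/s = 269.069 m/s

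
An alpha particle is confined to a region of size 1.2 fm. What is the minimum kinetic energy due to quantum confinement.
906.811 keV

Using the uncertainty principle:

1. Position uncertainty: Δx ≈ 1.200e-15 m
2. Minimum momentum uncertainty: Δp = ℏ/(2Δx) = 4.394e-20 kg·m/s
3. Minimum kinetic energy:
   KE = (Δp)²/(2m) = (4.394e-20)²/(2 × 6.645e-27 kg)
   KE = 1.453e-13 J = 906.811 keV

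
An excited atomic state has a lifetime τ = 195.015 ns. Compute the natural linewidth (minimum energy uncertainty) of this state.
1.688 neV

Using the energy-time uncertainty principle:
ΔEΔt ≥ ℏ/2

The lifetime τ represents the time uncertainty Δt.
The natural linewidth (minimum energy uncertainty) is:

ΔE = ℏ/(2τ)
ΔE = (1.055e-34 J·s) / (2 × 1.950e-07 s)
ΔE = 2.704e-28 J = 1.688 neV

This natural linewidth limits the precision of spectroscopic measurements.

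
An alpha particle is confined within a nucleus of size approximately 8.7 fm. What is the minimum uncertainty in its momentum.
6.061 × 10^-21 kg·m/s

Using the Heisenberg uncertainty principle:
ΔxΔp ≥ ℏ/2

With Δx ≈ L = 8.700e-15 m (the confinement size):
Δp_min = ℏ/(2Δx)
Δp_min = (1.055e-34 J·s) / (2 × 8.700e-15 m)
Δp_min = 6.061e-21 kg·m/s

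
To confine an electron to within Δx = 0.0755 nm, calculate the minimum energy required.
1.671 eV

Localizing a particle requires giving it sufficient momentum uncertainty:

1. From uncertainty principle: Δp ≥ ℏ/(2Δx)
   Δp_min = (1.055e-34 J·s) / (2 × 7.550e-11 m)
   Δp_min = 6.984e-25 kg·m/s

2. This momentum uncertainty corresponds to kinetic energy:
   KE ≈ (Δp)²/(2m) = (6.984e-25)²/(2 × 9.109e-31 kg)
   KE = 2.677e-19 J = 1.671 eV

Tighter localization requires more energy.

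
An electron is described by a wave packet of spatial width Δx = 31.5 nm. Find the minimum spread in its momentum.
1.674 × 10^-27 kg·m/s

For a wave packet, the spatial width Δx and momentum spread Δp are related by the uncertainty principle:
ΔxΔp ≥ ℏ/2

The minimum momentum spread is:
Δp_min = ℏ/(2Δx)
Δp_min = (1.055e-34 J·s) / (2 × 3.150e-08 m)
Δp_min = 1.674e-27 kg·m/s

A wave packet cannot have both a well-defined position and well-defined momentum.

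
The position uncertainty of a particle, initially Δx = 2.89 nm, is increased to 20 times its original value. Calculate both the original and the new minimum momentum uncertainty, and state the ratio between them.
Original Δp_min = 1.825 × 10^-26 kg·m/s; new Δp'_min = 9.123 × 10^-28 kg·m/s; ratio Δp'_min/Δp_min = 1/20.

From the uncertainty principle ΔxΔp ≥ ℏ/2, the minimum momentum uncertainty is Δp_min = ℏ/(2Δx).

Original (Δx = 2.89 nm = 2.890e-09 m):
Δp_min = (1.055e-34 J·s)/(2 × 2.890e-09 m) = 1.825e-26 kg·m/s

When Δx → 20Δx:
Δp'_min = ℏ/(2 × 20Δx) = (1/20) × ℏ/(2Δx) = (1/20) × Δp_min
Δp'_min = 1/20 × 1.825e-26 kg·m/s = 9.123e-28 kg·m/s

Since Δp_min ∝ 1/Δx, when Δx is increased to 20 times its original value, Δp_min decreases to 1/20 of its original value.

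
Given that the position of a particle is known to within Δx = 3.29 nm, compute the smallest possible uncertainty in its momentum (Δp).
1.603 × 10^-26 kg·m/s

Using the Heisenberg uncertainty principle:
ΔxΔp ≥ ℏ/2

The minimum uncertainty in momentum is:
Δp_min = ℏ/(2Δx)
Δp_min = (1.055e-34 J·s) / (2 × 3.290e-09 m)
Δp_min = 1.603e-26 kg·m/s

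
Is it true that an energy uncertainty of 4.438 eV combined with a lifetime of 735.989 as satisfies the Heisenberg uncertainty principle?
Yes, it satisfies the uncertainty relation.

Calculate the product ΔEΔt:
ΔE = 4.438 eV = 7.110e-19 J
ΔEΔt = (7.110e-19 J) × (7.360e-16 s)
ΔEΔt = 5.233e-34 J·s

Compare to the minimum allowed value ℏ/2:
ℏ/2 = 5.273e-35 J·s

Since ΔEΔt = 5.233e-34 J·s ≥ 5.273e-35 J·s = ℏ/2,
this satisfies the uncertainty relation.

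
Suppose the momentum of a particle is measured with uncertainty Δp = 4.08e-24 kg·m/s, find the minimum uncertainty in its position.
12.924 pm

Using the Heisenberg uncertainty principle:
ΔxΔp ≥ ℏ/2

The minimum uncertainty in position is:
Δx_min = ℏ/(2Δp)
Δx_min = (1.055e-34 J·s) / (2 × 4.080e-24 kg·m/s)
Δx_min = 1.292e-11 m = 12.924 pm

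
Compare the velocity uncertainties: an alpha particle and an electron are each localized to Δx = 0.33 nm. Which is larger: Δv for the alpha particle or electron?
The electron has the larger minimum velocity uncertainty, by a ratio of 7294.3.

For both particles, Δp_min = ℏ/(2Δx) = 1.598e-25 kg·m/s (same for both).

The velocity uncertainty is Δv = Δp/m:
- alpha particle: Δv = 1.598e-25 / 6.645e-27 = 2.405e+01 m/s = 24.047 m/s
- electron: Δv = 1.598e-25 / 9.109e-31 = 1.754e+05 m/s = 175.406 km/s

Ratio: 1.754e+05 / 2.405e+01 = 7294.3

The lighter particle has larger velocity uncertainty because Δv ∝ 1/m.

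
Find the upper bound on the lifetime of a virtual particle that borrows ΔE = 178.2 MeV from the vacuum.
1.847 ys

Using the energy-time uncertainty principle:
ΔEΔt ≥ ℏ/2

For a virtual particle borrowing energy ΔE, the maximum lifetime is:
Δt_max = ℏ/(2ΔE)

Converting energy:
ΔE = 178.2 MeV = 2.855e-11 J

Δt_max = (1.055e-34 J·s) / (2 × 2.855e-11 J)
Δt_max = 1.847e-24 s = 1.847 ys

Virtual particles with higher borrowed energy exist for shorter times.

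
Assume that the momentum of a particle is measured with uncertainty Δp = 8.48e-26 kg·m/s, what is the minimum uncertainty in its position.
621.799 pm

Using the Heisenberg uncertainty principle:
ΔxΔp ≥ ℏ/2

The minimum uncertainty in position is:
Δx_min = ℏ/(2Δp)
Δx_min = (1.055e-34 J·s) / (2 × 8.480e-26 kg·m/s)
Δx_min = 6.218e-10 m = 621.799 pm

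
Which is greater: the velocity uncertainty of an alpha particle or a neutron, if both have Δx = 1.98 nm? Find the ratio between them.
The neutron has the larger minimum velocity uncertainty, by a ratio of 4.0.

For both particles, Δp_min = ℏ/(2Δx) = 2.663e-26 kg·m/s (same for both).

The velocity uncertainty is Δv = Δp/m:
- alpha particle: Δv = 2.663e-26 / 6.645e-27 = 4.008e+00 m/s = 4.008 m/s
- neutron: Δv = 2.663e-26 / 1.675e-27 = 1.590e+01 m/s = 15.900 m/s

Ratio: 1.590e+01 / 4.008e+00 = 4.0

The lighter particle has larger velocity uncertainty because Δv ∝ 1/m.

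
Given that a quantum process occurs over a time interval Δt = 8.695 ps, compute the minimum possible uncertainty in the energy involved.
37.850 μeV

Using the energy-time uncertainty principle:
ΔEΔt ≥ ℏ/2

The minimum uncertainty in energy is:
ΔE_min = ℏ/(2Δt)
ΔE_min = (1.055e-34 J·s) / (2 × 8.695e-12 s)
ΔE_min = 6.064e-24 J = 37.850 μeV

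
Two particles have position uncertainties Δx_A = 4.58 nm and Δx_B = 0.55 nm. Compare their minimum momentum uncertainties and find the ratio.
Particle B has the larger minimum momentum uncertainty, by a factor of 8.33.

For each particle, the minimum momentum uncertainty is Δp_min = ℏ/(2Δx):

Particle A: Δp_A = ℏ/(2×4.580e-09 m) = 1.151e-26 kg·m/s
Particle B: Δp_B = ℏ/(2×5.500e-10 m) = 9.587e-26 kg·m/s

Ratio: Δp_B/Δp_A = 8.33

Since Δp_min ∝ 1/Δx, the particle with smaller position uncertainty (B) has larger momentum uncertainty.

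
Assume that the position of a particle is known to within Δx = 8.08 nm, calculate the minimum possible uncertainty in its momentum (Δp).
6.526 × 10^-27 kg·m/s

Using the Heisenberg uncertainty principle:
ΔxΔp ≥ ℏ/2

The minimum uncertainty in momentum is:
Δp_min = ℏ/(2Δx)
Δp_min = (1.055e-34 J·s) / (2 × 8.080e-09 m)
Δp_min = 6.526e-27 kg·m/s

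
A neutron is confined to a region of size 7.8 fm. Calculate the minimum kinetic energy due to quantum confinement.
85.146 keV

Using the uncertainty principle:

1. Position uncertainty: Δx ≈ 7.800e-15 m
2. Minimum momentum uncertainty: Δp = ℏ/(2Δx) = 6.760e-21 kg·m/s
3. Minimum kinetic energy:
   KE = (Δp)²/(2m) = (6.760e-21)²/(2 × 1.675e-27 kg)
   KE = 1.364e-14 J = 85.146 keV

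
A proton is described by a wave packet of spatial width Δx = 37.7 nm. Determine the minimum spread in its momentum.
1.399 × 10^-27 kg·m/s

For a wave packet, the spatial width Δx and momentum spread Δp are related by the uncertainty principle:
ΔxΔp ≥ ℏ/2

The minimum momentum spread is:
Δp_min = ℏ/(2Δx)
Δp_min = (1.055e-34 J·s) / (2 × 3.770e-08 m)
Δp_min = 1.399e-27 kg·m/s

A wave packet cannot have both a well-defined position and well-defined momentum.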